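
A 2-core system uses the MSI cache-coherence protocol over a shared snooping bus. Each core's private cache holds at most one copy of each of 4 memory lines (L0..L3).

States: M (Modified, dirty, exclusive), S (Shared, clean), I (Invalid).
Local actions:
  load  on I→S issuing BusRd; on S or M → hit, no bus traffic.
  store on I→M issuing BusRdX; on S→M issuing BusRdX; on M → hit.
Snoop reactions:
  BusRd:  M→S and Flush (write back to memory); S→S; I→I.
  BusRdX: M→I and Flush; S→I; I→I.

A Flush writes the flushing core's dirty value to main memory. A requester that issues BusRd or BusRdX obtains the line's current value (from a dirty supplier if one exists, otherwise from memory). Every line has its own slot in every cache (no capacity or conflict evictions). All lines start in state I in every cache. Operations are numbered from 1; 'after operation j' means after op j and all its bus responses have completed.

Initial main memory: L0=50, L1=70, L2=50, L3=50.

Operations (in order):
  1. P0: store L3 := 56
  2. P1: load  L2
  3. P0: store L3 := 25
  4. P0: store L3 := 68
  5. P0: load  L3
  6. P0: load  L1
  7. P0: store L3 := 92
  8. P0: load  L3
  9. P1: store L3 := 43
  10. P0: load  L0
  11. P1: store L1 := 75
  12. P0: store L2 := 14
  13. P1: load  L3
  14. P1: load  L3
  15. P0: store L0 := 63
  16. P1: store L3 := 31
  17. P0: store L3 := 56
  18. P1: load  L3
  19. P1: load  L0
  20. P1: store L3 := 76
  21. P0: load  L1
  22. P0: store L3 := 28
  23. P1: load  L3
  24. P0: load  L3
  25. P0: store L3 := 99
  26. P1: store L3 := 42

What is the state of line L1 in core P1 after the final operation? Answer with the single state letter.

1. P0: store L3 := 56  bus=[BusRdX]  L3: P0=M P1=I  mem[L3]=50
2. P1: load  L2  bus=[BusRd]  L2: P0=I P1=S  mem[L2]=50
3. P0: store L3 := 25  bus=[-]  L3: P0=M P1=I  mem[L3]=50
4. P0: store L3 := 68  bus=[-]  L3: P0=M P1=I  mem[L3]=50
5. P0: load  L3  bus=[-]  L3: P0=M P1=I  mem[L3]=50
6. P0: load  L1  bus=[BusRd]  L1: P0=S P1=I  mem[L1]=70
7. P0: store L3 := 92  bus=[-]  L3: P0=M P1=I  mem[L3]=50
8. P0: load  L3  bus=[-]  L3: P0=M P1=I  mem[L3]=50
9. P1: store L3 := 43  bus=[BusRdX,Flush]  L3: P0=I P1=M  mem[L3]=92
10. P0: load  L0  bus=[BusRd]  L0: P0=S P1=I  mem[L0]=50
11. P1: store L1 := 75  bus=[BusRdX]  L1: P0=I P1=M  mem[L1]=70
12. P0: store L2 := 14  bus=[BusRdX]  L2: P0=M P1=I  mem[L2]=50
13. P1: load  L3  bus=[-]  L3: P0=I P1=M  mem[L3]=92
14. P1: load  L3  bus=[-]  L3: P0=I P1=M  mem[L3]=92
15. P0: store L0 := 63  bus=[BusRdX]  L0: P0=M P1=I  mem[L0]=50
16. P1: store L3 := 31  bus=[-]  L3: P0=I P1=M  mem[L3]=92
17. P0: store L3 := 56  bus=[BusRdX,Flush]  L3: P0=M P1=I  mem[L3]=31
18. P1: load  L3  bus=[BusRd,Flush]  L3: P0=S P1=S  mem[L3]=56
19. P1: load  L0  bus=[BusRd,Flush]  L0: P0=S P1=S  mem[L0]=63
20. P1: store L3 := 76  bus=[BusRdX]  L3: P0=I P1=M  mem[L3]=56
21. P0: load  L1  bus=[BusRd,Flush]  L1: P0=S P1=S  mem[L1]=75
22. P0: store L3 := 28  bus=[BusRdX,Flush]  L3: P0=M P1=I  mem[L3]=76
23. P1: load  L3  bus=[BusRd,Flush]  L3: P0=S P1=S  mem[L3]=28
24. P0: load  L3  bus=[-]  L3: P0=S P1=S  mem[L3]=28
25. P0: store L3 := 99  bus=[BusRdX]  L3: P0=M P1=I  mem[L3]=28
26. P1: store L3 := 42  bus=[BusRdX,Flush]  L3: P0=I P1=M  mem[L3]=99

state = S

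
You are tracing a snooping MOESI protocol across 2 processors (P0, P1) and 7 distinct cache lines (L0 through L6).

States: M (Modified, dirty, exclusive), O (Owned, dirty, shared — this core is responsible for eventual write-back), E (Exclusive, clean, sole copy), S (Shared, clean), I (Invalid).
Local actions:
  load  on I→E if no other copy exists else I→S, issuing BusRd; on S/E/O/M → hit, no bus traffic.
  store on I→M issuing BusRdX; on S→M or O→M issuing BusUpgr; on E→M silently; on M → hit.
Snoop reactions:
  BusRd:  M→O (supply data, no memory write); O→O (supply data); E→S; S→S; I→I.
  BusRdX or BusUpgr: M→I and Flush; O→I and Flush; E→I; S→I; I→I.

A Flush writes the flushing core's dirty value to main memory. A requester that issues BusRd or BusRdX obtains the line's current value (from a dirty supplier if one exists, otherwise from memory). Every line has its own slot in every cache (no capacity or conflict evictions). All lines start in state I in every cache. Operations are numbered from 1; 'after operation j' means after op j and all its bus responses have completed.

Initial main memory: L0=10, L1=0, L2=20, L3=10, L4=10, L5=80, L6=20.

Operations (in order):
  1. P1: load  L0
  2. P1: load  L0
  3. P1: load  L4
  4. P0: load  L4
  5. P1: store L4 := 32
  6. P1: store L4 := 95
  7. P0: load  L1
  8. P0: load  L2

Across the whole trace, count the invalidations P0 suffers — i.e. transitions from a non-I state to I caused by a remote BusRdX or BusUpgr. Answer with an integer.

invalidations = 1

[1] P1: load  L0 | P0:I, P1:E(10) | bus: BusRd
[2] P1: load  L0 | P0:I, P1:E(10) | bus: none
[3] P1: load  L4 | P0:I, P1:E(10) | bus: BusRd
[4] P0: load  L4 | P0:S(10), P1:S(10) | bus: BusRd
[5] P1: store L4 := 32 | P0:I, P1:M(32) | bus: BusUpgr
[6] P1: store L4 := 95 | P0:I, P1:M(95) | bus: none
[7] P0: load  L1 | P0:E(0), P1:I | bus: BusRd
[8] P0: load  L2 | P0:E(20), P1:I | bus: BusRd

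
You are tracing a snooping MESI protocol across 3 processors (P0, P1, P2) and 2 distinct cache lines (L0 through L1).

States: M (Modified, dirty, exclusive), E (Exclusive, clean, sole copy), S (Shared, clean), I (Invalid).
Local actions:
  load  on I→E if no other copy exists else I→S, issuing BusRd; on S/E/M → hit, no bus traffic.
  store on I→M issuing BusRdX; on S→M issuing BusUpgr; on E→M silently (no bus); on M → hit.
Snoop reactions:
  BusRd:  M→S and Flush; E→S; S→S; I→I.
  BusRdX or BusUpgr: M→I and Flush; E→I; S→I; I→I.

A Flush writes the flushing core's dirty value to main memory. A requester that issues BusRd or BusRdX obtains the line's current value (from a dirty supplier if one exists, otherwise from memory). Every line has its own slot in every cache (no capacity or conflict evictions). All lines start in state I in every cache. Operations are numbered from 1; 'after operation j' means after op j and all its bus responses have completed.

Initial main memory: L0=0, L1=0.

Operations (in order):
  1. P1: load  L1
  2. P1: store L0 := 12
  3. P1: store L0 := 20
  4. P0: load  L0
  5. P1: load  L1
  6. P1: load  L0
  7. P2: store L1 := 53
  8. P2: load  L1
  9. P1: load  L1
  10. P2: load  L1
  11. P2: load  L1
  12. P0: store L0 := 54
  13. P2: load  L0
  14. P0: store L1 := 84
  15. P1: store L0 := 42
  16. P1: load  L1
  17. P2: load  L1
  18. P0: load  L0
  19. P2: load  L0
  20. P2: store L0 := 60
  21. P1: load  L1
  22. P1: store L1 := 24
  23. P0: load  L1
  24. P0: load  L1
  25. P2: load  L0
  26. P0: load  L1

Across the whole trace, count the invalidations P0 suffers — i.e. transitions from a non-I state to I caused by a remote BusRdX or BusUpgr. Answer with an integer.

step 1: P1: load  L1  ⟶  IEI  (L1)  txn=BusRd  M[L1]=0
step 2: P1: store L0 := 12  ⟶  IMI  (L0)  txn=BusRdX  M[L0]=0
step 3: P1: store L0 := 20  ⟶  IMI  (L0)  txn=∅  M[L0]=0
step 4: P0: load  L0  ⟶  SSI  (L0)  txn=BusRd+Flush  M[L0]=20
step 5: P1: load  L1  ⟶  IEI  (L1)  txn=∅  M[L1]=0
step 6: P1: load  L0  ⟶  SSI  (L0)  txn=∅  M[L0]=20
step 7: P2: store L1 := 53  ⟶  IIM  (L1)  txn=BusRdX  M[L1]=0
step 8: P2: load  L1  ⟶  IIM  (L1)  txn=∅  M[L1]=0
step 9: P1: load  L1  ⟶  ISS  (L1)  txn=BusRd+Flush  M[L1]=53
step 10: P2: load  L1  ⟶  ISS  (L1)  txn=∅  M[L1]=53
step 11: P2: load  L1  ⟶  ISS  (L1)  txn=∅  M[L1]=53
step 12: P0: store L0 := 54  ⟶  MII  (L0)  txn=BusUpgr  M[L0]=20
step 13: P2: load  L0  ⟶  SIS  (L0)  txn=BusRd+Flush  M[L0]=54
step 14: P0: store L1 := 84  ⟶  MII  (L1)  txn=BusRdX  M[L1]=53
step 15: P1: store L0 := 42  ⟶  IMI  (L0)  txn=BusRdX  M[L0]=54
step 16: P1: load  L1  ⟶  SSI  (L1)  txn=BusRd+Flush  M[L1]=84
step 17: P2: load  L1  ⟶  SSS  (L1)  txn=BusRd  M[L1]=84
step 18: P0: load  L0  ⟶  SSI  (L0)  txn=BusRd+Flush  M[L0]=42
step 19: P2: load  L0  ⟶  SSS  (L0)  txn=BusRd  M[L0]=42
step 20: P2: store L0 := 60  ⟶  IIM  (L0)  txn=BusUpgr  M[L0]=42
step 21: P1: load  L1  ⟶  SSS  (L1)  txn=∅  M[L1]=84
step 22: P1: store L1 := 24  ⟶  IMI  (L1)  txn=BusUpgr  M[L1]=84
step 23: P0: load  L1  ⟶  SSI  (L1)  txn=BusRd+Flush  M[L1]=24
step 24: P0: load  L1  ⟶  SSI  (L1)  txn=∅  M[L1]=24
step 25: P2: load  L0  ⟶  IIM  (L0)  txn=∅  M[L0]=42
step 26: P0: load  L1  ⟶  SSI  (L1)  txn=∅  M[L1]=24

invalidations = 3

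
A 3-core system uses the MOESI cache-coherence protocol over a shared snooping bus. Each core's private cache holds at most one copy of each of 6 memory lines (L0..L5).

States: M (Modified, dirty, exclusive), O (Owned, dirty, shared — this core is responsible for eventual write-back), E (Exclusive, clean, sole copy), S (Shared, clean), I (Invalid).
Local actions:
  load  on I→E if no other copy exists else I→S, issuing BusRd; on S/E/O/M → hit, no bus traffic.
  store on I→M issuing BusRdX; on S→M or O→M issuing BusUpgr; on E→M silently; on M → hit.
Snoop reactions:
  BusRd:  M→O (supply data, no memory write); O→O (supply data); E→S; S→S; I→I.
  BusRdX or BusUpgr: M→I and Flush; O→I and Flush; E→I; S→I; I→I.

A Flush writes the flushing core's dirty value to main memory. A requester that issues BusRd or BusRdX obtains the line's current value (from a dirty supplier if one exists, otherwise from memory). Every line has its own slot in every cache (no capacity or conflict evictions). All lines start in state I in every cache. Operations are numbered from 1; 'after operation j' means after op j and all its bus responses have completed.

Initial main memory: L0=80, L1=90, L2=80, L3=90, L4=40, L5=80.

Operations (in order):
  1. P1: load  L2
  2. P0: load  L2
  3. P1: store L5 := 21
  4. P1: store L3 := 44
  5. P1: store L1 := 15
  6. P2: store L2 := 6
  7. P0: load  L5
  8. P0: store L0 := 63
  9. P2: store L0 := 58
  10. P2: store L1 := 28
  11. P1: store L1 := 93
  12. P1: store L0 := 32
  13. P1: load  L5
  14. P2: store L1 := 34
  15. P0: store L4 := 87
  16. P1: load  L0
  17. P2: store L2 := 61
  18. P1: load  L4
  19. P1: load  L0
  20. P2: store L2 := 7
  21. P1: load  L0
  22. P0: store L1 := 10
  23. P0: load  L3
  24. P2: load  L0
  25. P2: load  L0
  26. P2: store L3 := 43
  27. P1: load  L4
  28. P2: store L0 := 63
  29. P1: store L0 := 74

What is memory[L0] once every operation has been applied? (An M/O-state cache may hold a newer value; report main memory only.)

1. P1: load  L2  bus=[BusRd]  L2: P0=I P1=E P2=I  mem[L2]=80
2. P0: load  L2  bus=[BusRd]  L2: P0=S P1=S P2=I  mem[L2]=80
3. P1: store L5 := 21  bus=[BusRdX]  L5: P0=I P1=M P2=I  mem[L5]=80
4. P1: store L3 := 44  bus=[BusRdX]  L3: P0=I P1=M P2=I  mem[L3]=90
5. P1: store L1 := 15  bus=[BusRdX]  L1: P0=I P1=M P2=I  mem[L1]=90
6. P2: store L2 := 6  bus=[BusRdX]  L2: P0=I P1=I P2=M  mem[L2]=80
7. P0: load  L5  bus=[BusRd]  L5: P0=S P1=O P2=I  mem[L5]=80
8. P0: store L0 := 63  bus=[BusRdX]  L0: P0=M P1=I P2=I  mem[L0]=80
9. P2: store L0 := 58  bus=[BusRdX,Flush]  L0: P0=I P1=I P2=M  mem[L0]=63
10. P2: store L1 := 28  bus=[BusRdX,Flush]  L1: P0=I P1=I P2=M  mem[L1]=15
11. P1: store L1 := 93  bus=[BusRdX,Flush]  L1: P0=I P1=M P2=I  mem[L1]=28
12. P1: store L0 := 32  bus=[BusRdX,Flush]  L0: P0=I P1=M P2=I  mem[L0]=58
13. P1: load  L5  bus=[-]  L5: P0=S P1=O P2=I  mem[L5]=80
14. P2: store L1 := 34  bus=[BusRdX,Flush]  L1: P0=I P1=I P2=M  mem[L1]=93
15. P0: store L4 := 87  bus=[BusRdX]  L4: P0=M P1=I P2=I  mem[L4]=40
16. P1: load  L0  bus=[-]  L0: P0=I P1=M P2=I  mem[L0]=58
17. P2: store L2 := 61  bus=[-]  L2: P0=I P1=I P2=M  mem[L2]=80
18. P1: load  L4  bus=[BusRd]  L4: P0=O P1=S P2=I  mem[L4]=40
19. P1: load  L0  bus=[-]  L0: P0=I P1=M P2=I  mem[L0]=58
20. P2: store L2 := 7  bus=[-]  L2: P0=I P1=I P2=M  mem[L2]=80
21. P1: load  L0  bus=[-]  L0: P0=I P1=M P2=I  mem[L0]=58
22. P0: store L1 := 10  bus=[BusRdX,Flush]  L1: P0=M P1=I P2=I  mem[L1]=34
23. P0: load  L3  bus=[BusRd]  L3: P0=S P1=O P2=I  mem[L3]=90
24. P2: load  L0  bus=[BusRd]  L0: P0=I P1=O P2=S  mem[L0]=58
25. P2: load  L0  bus=[-]  L0: P0=I P1=O P2=S  mem[L0]=58
26. P2: store L3 := 43  bus=[BusRdX,Flush]  L3: P0=I P1=I P2=M  mem[L3]=44
27. P1: load  L4  bus=[-]  L4: P0=O P1=S P2=I  mem[L4]=40
28. P2: store L0 := 63  bus=[BusUpgr,Flush]  L0: P0=I P1=I P2=M  mem[L0]=32
29. P1: store L0 := 74  bus=[BusRdX,Flush]  L0: P0=I P1=M P2=I  mem[L0]=63

memory[L0] = 63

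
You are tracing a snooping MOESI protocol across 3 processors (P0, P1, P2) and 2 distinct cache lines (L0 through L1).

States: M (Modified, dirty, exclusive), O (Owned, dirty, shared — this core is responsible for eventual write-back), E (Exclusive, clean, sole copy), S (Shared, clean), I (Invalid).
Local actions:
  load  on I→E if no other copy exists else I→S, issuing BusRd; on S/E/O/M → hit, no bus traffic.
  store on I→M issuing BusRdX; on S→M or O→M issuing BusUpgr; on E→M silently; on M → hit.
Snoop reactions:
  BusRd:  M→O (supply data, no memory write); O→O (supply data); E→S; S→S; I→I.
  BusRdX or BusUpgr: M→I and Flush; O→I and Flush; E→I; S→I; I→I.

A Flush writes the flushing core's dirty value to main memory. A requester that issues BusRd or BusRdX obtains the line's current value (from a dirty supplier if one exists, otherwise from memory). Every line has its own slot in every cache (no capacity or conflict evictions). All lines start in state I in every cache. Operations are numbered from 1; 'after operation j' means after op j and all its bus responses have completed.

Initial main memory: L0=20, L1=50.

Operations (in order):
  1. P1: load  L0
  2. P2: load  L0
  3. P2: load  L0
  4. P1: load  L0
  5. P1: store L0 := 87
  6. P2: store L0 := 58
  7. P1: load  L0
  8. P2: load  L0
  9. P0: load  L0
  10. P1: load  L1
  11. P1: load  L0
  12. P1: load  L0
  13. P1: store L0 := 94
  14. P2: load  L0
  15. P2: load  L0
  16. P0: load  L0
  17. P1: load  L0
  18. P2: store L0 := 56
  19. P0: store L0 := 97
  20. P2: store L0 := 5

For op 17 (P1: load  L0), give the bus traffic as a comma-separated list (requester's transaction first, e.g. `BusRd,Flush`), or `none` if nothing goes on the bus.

bus = none

1. P1: load  L0  bus=[BusRd]  L0: P0=I P1=E P2=I  mem[L0]=20
2. P2: load  L0  bus=[BusRd]  L0: P0=I P1=S P2=S  mem[L0]=20
3. P2: load  L0  bus=[-]  L0: P0=I P1=S P2=S  mem[L0]=20
4. P1: load  L0  bus=[-]  L0: P0=I P1=S P2=S  mem[L0]=20
5. P1: store L0 := 87  bus=[BusUpgr]  L0: P0=I P1=M P2=I  mem[L0]=20
6. P2: store L0 := 58  bus=[BusRdX,Flush]  L0: P0=I P1=I P2=M  mem[L0]=87
7. P1: load  L0  bus=[BusRd]  L0: P0=I P1=S P2=O  mem[L0]=87
8. P2: load  L0  bus=[-]  L0: P0=I P1=S P2=O  mem[L0]=87
9. P0: load  L0  bus=[BusRd]  L0: P0=S P1=S P2=O  mem[L0]=87
10. P1: load  L1  bus=[BusRd]  L1: P0=I P1=E P2=I  mem[L1]=50
11. P1: load  L0  bus=[-]  L0: P0=S P1=S P2=O  mem[L0]=87
12. P1: load  L0  bus=[-]  L0: P0=S P1=S P2=O  mem[L0]=87
13. P1: store L0 := 94  bus=[BusUpgr,Flush]  L0: P0=I P1=M P2=I  mem[L0]=58
14. P2: load  L0  bus=[BusRd]  L0: P0=I P1=O P2=S  mem[L0]=58
15. P2: load  L0  bus=[-]  L0: P0=I P1=O P2=S  mem[L0]=58
16. P0: load  L0  bus=[BusRd]  L0: P0=S P1=O P2=S  mem[L0]=58
17. P1: load  L0  bus=[-]  L0: P0=S P1=O P2=S  mem[L0]=58
18. P2: store L0 := 56  bus=[BusUpgr,Flush]  L0: P0=I P1=I P2=M  mem[L0]=94
19. P0: store L0 := 97  bus=[BusRdX,Flush]  L0: P0=M P1=I P2=I  mem[L0]=56
20. P2: store L0 := 5  bus=[BusRdX,Flush]  L0: P0=I P1=I P2=M  mem[L0]=97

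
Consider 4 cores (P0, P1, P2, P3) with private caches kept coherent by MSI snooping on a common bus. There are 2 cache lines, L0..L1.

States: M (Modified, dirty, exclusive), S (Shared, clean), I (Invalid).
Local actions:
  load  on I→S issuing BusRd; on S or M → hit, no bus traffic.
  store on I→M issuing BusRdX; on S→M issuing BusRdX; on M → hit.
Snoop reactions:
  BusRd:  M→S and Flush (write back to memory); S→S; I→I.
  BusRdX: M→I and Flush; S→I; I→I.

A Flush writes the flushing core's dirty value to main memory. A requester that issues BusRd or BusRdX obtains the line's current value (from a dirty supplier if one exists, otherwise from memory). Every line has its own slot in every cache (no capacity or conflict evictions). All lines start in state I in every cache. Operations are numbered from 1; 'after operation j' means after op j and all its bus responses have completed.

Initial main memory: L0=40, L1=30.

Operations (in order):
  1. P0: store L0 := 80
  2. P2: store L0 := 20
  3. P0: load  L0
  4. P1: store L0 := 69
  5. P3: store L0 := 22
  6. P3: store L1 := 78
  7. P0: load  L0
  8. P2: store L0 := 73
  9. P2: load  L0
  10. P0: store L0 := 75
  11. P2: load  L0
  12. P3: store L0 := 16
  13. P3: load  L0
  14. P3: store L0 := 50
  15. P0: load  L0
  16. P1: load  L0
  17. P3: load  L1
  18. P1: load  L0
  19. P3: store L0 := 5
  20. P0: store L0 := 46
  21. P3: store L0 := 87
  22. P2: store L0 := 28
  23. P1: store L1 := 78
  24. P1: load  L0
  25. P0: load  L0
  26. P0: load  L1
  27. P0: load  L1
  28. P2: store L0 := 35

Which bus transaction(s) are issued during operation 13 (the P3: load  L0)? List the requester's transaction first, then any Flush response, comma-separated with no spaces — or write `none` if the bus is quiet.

bus = none

1. P0: store L0 := 80  bus=[BusRdX]  L0: P0=M P1=I P2=I P3=I  mem[L0]=40
2. P2: store L0 := 20  bus=[BusRdX,Flush]  L0: P0=I P1=I P2=M P3=I  mem[L0]=80
3. P0: load  L0  bus=[BusRd,Flush]  L0: P0=S P1=I P2=S P3=I  mem[L0]=20
4. P1: store L0 := 69  bus=[BusRdX]  L0: P0=I P1=M P2=I P3=I  mem[L0]=20
5. P3: store L0 := 22  bus=[BusRdX,Flush]  L0: P0=I P1=I P2=I P3=M  mem[L0]=69
6. P3: store L1 := 78  bus=[BusRdX]  L1: P0=I P1=I P2=I P3=M  mem[L1]=30
7. P0: load  L0  bus=[BusRd,Flush]  L0: P0=S P1=I P2=I P3=S  mem[L0]=22
8. P2: store L0 := 73  bus=[BusRdX]  L0: P0=I P1=I P2=M P3=I  mem[L0]=22
9. P2: load  L0  bus=[-]  L0: P0=I P1=I P2=M P3=I  mem[L0]=22
10. P0: store L0 := 75  bus=[BusRdX,Flush]  L0: P0=M P1=I P2=I P3=I  mem[L0]=73
11. P2: load  L0  bus=[BusRd,Flush]  L0: P0=S P1=I P2=S P3=I  mem[L0]=75
12. P3: store L0 := 16  bus=[BusRdX]  L0: P0=I P1=I P2=I P3=M  mem[L0]=75
13. P3: load  L0  bus=[-]  L0: P0=I P1=I P2=I P3=M  mem[L0]=75
14. P3: store L0 := 50  bus=[-]  L0: P0=I P1=I P2=I P3=M  mem[L0]=75
15. P0: load  L0  bus=[BusRd,Flush]  L0: P0=S P1=I P2=I P3=S  mem[L0]=50
16. P1: load  L0  bus=[BusRd]  L0: P0=S P1=S P2=I P3=S  mem[L0]=50
17. P3: load  L1  bus=[-]  L1: P0=I P1=I P2=I P3=M  mem[L1]=30
18. P1: load  L0  bus=[-]  L0: P0=S P1=S P2=I P3=S  mem[L0]=50
19. P3: store L0 := 5  bus=[BusRdX]  L0: P0=I P1=I P2=I P3=M  mem[L0]=50
20. P0: store L0 := 46  bus=[BusRdX,Flush]  L0: P0=M P1=I P2=I P3=I  mem[L0]=5
21. P3: store L0 := 87  bus=[BusRdX,Flush]  L0: P0=I P1=I P2=I P3=M  mem[L0]=46
22. P2: store L0 := 28  bus=[BusRdX,Flush]  L0: P0=I P1=I P2=M P3=I  mem[L0]=87
23. P1: store L1 := 78  bus=[BusRdX,Flush]  L1: P0=I P1=M P2=I P3=I  mem[L1]=78
24. P1: load  L0  bus=[BusRd,Flush]  L0: P0=I P1=S P2=S P3=I  mem[L0]=28
25. P0: load  L0  bus=[BusRd]  L0: P0=S P1=S P2=S P3=I  mem[L0]=28
26. P0: load  L1  bus=[BusRd,Flush]  L1: P0=S P1=S P2=I P3=I  mem[L1]=78
27. P0: load  L1  bus=[-]  L1: P0=S P1=S P2=I P3=I  mem[L1]=78
28. P2: store L0 := 35  bus=[BusRdX]  L0: P0=I P1=I P2=M P3=I  mem[L0]=28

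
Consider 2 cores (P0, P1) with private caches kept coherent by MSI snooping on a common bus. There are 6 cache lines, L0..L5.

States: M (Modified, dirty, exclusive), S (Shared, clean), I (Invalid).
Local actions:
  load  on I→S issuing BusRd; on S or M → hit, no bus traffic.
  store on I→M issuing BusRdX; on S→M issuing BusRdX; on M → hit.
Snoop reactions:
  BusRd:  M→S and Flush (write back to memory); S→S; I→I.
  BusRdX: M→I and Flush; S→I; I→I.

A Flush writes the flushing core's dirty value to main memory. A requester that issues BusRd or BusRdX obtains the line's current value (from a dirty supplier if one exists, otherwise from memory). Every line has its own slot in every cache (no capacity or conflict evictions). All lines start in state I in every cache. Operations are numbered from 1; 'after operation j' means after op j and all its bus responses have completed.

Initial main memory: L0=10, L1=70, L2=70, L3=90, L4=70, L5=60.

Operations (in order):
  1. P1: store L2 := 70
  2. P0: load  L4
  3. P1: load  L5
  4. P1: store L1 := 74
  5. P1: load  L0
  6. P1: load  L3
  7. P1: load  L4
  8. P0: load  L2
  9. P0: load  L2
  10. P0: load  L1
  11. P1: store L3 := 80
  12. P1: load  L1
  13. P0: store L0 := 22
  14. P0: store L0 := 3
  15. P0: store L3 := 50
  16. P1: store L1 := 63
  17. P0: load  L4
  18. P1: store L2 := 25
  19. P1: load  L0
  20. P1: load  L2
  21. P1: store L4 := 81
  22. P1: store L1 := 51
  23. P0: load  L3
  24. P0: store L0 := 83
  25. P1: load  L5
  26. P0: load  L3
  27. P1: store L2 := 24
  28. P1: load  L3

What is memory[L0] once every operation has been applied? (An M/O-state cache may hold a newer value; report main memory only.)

memory[L0] = 3

[1] P1: store L2 := 70 | P0:I, P1:M(70) | bus: BusRdX
[2] P0: load  L4 | P0:S(70), P1:I | bus: BusRd
[3] P1: load  L5 | P0:I, P1:S(60) | bus: BusRd
[4] P1: store L1 := 74 | P0:I, P1:M(74) | bus: BusRdX
[5] P1: load  L0 | P0:I, P1:S(10) | bus: BusRd
[6] P1: load  L3 | P0:I, P1:S(90) | bus: BusRd
[7] P1: load  L4 | P0:S(70), P1:S(70) | bus: BusRd
[8] P0: load  L2 | P0:S(70), P1:S(70) | bus: BusRd,Flush
[9] P0: load  L2 | P0:S(70), P1:S(70) | bus: none
[10] P0: load  L1 | P0:S(74), P1:S(74) | bus: BusRd,Flush
[11] P1: store L3 := 80 | P0:I, P1:M(80) | bus: BusRdX
[12] P1: load  L1 | P0:S(74), P1:S(74) | bus: none
[13] P0: store L0 := 22 | P0:M(22), P1:I | bus: BusRdX
[14] P0: store L0 := 3 | P0:M(3), P1:I | bus: none
[15] P0: store L3 := 50 | P0:M(50), P1:I | bus: BusRdX,Flush
[16] P1: store L1 := 63 | P0:I, P1:M(63) | bus: BusRdX
[17] P0: load  L4 | P0:S(70), P1:S(70) | bus: none
[18] P1: store L2 := 25 | P0:I, P1:M(25) | bus: BusRdX
[19] P1: load  L0 | P0:S(3), P1:S(3) | bus: BusRd,Flush
[20] P1: load  L2 | P0:I, P1:M(25) | bus: none
[21] P1: store L4 := 81 | P0:I, P1:M(81) | bus: BusRdX
[22] P1: store L1 := 51 | P0:I, P1:M(51) | bus: none
[23] P0: load  L3 | P0:M(50), P1:I | bus: none
[24] P0: store L0 := 83 | P0:M(83), P1:I | bus: BusRdX
[25] P1: load  L5 | P0:I, P1:S(60) | bus: none
[26] P0: load  L3 | P0:M(50), P1:I | bus: none
[27] P1: store L2 := 24 | P0:I, P1:M(24) | bus: none
[28] P1: load  L3 | P0:S(50), P1:S(50) | bus: BusRd,Flush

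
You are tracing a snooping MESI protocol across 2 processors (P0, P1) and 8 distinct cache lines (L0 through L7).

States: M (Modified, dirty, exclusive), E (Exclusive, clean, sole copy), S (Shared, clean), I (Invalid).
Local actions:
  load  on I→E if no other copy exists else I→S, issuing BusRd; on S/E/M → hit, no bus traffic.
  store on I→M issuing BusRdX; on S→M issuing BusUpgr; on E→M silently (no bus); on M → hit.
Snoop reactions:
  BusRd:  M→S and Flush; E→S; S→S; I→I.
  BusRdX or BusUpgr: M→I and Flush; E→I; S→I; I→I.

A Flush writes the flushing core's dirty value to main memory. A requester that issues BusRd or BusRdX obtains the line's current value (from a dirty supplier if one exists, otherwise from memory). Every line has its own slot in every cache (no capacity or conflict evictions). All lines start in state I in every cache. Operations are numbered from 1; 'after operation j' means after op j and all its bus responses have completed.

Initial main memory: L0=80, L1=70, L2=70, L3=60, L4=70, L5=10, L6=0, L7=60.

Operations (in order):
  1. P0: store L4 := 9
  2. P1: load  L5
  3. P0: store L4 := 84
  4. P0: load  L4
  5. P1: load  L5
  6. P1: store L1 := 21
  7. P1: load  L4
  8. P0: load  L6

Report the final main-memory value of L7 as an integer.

1. P0: store L4 := 9  bus=[BusRdX]  L4: P0=M P1=I  mem[L4]=70
2. P1: load  L5  bus=[BusRd]  L5: P0=I P1=E  mem[L5]=10
3. P0: store L4 := 84  bus=[-]  L4: P0=M P1=I  mem[L4]=70
4. P0: load  L4  bus=[-]  L4: P0=M P1=I  mem[L4]=70
5. P1: load  L5  bus=[-]  L5: P0=I P1=E  mem[L5]=10
6. P1: store L1 := 21  bus=[BusRdX]  L1: P0=I P1=M  mem[L1]=70
7. P1: load  L4  bus=[BusRd,Flush]  L4: P0=S P1=S  mem[L4]=84
8. P0: load  L6  bus=[BusRd]  L6: P0=E P1=I  mem[L6]=0

memory[L7] = 60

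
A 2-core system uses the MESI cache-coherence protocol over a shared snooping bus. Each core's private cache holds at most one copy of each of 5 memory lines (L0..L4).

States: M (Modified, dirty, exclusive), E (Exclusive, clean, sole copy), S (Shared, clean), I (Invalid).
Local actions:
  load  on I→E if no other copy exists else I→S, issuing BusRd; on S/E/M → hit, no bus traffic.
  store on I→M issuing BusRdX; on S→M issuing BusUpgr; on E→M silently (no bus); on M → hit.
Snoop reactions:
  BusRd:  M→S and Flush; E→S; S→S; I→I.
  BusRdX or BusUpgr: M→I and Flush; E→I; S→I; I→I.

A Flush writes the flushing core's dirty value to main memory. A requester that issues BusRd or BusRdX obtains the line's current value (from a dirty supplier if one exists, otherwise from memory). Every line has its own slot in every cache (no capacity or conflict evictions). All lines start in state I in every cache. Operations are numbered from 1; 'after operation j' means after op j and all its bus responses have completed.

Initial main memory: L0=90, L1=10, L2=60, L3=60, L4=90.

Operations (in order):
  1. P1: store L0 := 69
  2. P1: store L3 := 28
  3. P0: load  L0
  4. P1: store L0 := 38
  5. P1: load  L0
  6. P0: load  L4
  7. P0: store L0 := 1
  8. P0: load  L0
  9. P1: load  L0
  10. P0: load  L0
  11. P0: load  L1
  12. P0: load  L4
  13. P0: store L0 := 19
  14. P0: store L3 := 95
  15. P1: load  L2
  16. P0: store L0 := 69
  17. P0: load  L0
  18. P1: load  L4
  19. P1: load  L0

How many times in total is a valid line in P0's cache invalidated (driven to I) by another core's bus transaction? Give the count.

[1] P1: store L0 := 69 | P0:I, P1:M(69) | bus: BusRdX
[2] P1: store L3 := 28 | P0:I, P1:M(28) | bus: BusRdX
[3] P0: load  L0 | P0:S(69), P1:S(69) | bus: BusRd,Flush
[4] P1: store L0 := 38 | P0:I, P1:M(38) | bus: BusUpgr
[5] P1: load  L0 | P0:I, P1:M(38) | bus: none
[6] P0: load  L4 | P0:E(90), P1:I | bus: BusRd
[7] P0: store L0 := 1 | P0:M(1), P1:I | bus: BusRdX,Flush
[8] P0: load  L0 | P0:M(1), P1:I | bus: none
[9] P1: load  L0 | P0:S(1), P1:S(1) | bus: BusRd,Flush
[10] P0: load  L0 | P0:S(1), P1:S(1) | bus: none
[11] P0: load  L1 | P0:E(10), P1:I | bus: BusRd
[12] P0: load  L4 | P0:E(90), P1:I | bus: none
[13] P0: store L0 := 19 | P0:M(19), P1:I | bus: BusUpgr
[14] P0: store L3 := 95 | P0:M(95), P1:I | bus: BusRdX,Flush
[15] P1: load  L2 | P0:I, P1:E(60) | bus: BusRd
[16] P0: store L0 := 69 | P0:M(69), P1:I | bus: none
[17] P0: load  L0 | P0:M(69), P1:I | bus: none
[18] P1: load  L4 | P0:S(90), P1:S(90) | bus: BusRd
[19] P1: load  L0 | P0:S(69), P1:S(69) | bus: BusRd,Flush

invalidations = 1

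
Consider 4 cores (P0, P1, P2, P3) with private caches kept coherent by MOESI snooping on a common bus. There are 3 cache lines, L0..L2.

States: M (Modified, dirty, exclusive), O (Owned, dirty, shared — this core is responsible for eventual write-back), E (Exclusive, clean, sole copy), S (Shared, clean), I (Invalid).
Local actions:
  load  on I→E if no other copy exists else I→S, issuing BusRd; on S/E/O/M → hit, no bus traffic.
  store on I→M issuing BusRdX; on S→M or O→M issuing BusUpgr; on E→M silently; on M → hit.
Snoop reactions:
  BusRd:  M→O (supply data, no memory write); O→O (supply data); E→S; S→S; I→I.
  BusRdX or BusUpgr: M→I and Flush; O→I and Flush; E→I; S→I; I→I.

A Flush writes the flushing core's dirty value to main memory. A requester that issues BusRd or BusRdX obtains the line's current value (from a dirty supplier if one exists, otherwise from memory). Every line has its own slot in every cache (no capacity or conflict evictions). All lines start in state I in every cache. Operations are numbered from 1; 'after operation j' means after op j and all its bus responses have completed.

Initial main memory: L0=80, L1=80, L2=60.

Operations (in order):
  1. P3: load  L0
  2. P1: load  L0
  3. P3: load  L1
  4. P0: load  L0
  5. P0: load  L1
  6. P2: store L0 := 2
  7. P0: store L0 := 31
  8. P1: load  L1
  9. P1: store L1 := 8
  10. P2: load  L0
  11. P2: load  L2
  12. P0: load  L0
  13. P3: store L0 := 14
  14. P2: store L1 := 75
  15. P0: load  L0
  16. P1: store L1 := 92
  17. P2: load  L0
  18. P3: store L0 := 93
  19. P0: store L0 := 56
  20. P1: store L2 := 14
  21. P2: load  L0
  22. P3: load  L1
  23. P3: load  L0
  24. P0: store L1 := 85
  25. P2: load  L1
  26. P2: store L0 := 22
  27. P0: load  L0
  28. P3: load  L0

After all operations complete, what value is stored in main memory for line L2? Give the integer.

memory[L2] = 60

step 1: P3: load  L0  ⟶  IIIE  (L0)  txn=BusRd  M[L0]=80
step 2: P1: load  L0  ⟶  ISIS  (L0)  txn=BusRd  M[L0]=80
step 3: P3: load  L1  ⟶  IIIE  (L1)  txn=BusRd  M[L1]=80
step 4: P0: load  L0  ⟶  SSIS  (L0)  txn=BusRd  M[L0]=80
step 5: P0: load  L1  ⟶  SIIS  (L1)  txn=BusRd  M[L1]=80
step 6: P2: store L0 := 2  ⟶  IIMI  (L0)  txn=BusRdX  M[L0]=80
step 7: P0: store L0 := 31  ⟶  MIII  (L0)  txn=BusRdX+Flush  M[L0]=2
step 8: P1: load  L1  ⟶  SSIS  (L1)  txn=BusRd  M[L1]=80
step 9: P1: store L1 := 8  ⟶  IMII  (L1)  txn=BusUpgr  M[L1]=80
step 10: P2: load  L0  ⟶  OISI  (L0)  txn=BusRd  M[L0]=2
step 11: P2: load  L2  ⟶  IIEI  (L2)  txn=BusRd  M[L2]=60
step 12: P0: load  L0  ⟶  OISI  (L0)  txn=∅  M[L0]=2
step 13: P3: store L0 := 14  ⟶  IIIM  (L0)  txn=BusRdX+Flush  M[L0]=31
step 14: P2: store L1 := 75  ⟶  IIMI  (L1)  txn=BusRdX+Flush  M[L1]=8
step 15: P0: load  L0  ⟶  SIIO  (L0)  txn=BusRd  M[L0]=31
step 16: P1: store L1 := 92  ⟶  IMII  (L1)  txn=BusRdX+Flush  M[L1]=75
step 17: P2: load  L0  ⟶  SISO  (L0)  txn=BusRd  M[L0]=31
step 18: P3: store L0 := 93  ⟶  IIIM  (L0)  txn=BusUpgr  M[L0]=31
step 19: P0: store L0 := 56  ⟶  MIII  (L0)  txn=BusRdX+Flush  M[L0]=93
step 20: P1: store L2 := 14  ⟶  IMII  (L2)  txn=BusRdX  M[L2]=60
step 21: P2: load  L0  ⟶  OISI  (L0)  txn=BusRd  M[L0]=93
step 22: P3: load  L1  ⟶  IOIS  (L1)  txn=BusRd  M[L1]=75
step 23: P3: load  L0  ⟶  OISS  (L0)  txn=BusRd  M[L0]=93
step 24: P0: store L1 := 85  ⟶  MIII  (L1)  txn=BusRdX+Flush  M[L1]=92
step 25: P2: load  L1  ⟶  OISI  (L1)  txn=BusRd  M[L1]=92
step 26: P2: store L0 := 22  ⟶  IIMI  (L0)  txn=BusUpgr+Flush  M[L0]=56
step 27: P0: load  L0  ⟶  SIOI  (L0)  txn=BusRd  M[L0]=56
step 28: P3: load  L0  ⟶  SIOS  (L0)  txn=BusRd  M[L0]=56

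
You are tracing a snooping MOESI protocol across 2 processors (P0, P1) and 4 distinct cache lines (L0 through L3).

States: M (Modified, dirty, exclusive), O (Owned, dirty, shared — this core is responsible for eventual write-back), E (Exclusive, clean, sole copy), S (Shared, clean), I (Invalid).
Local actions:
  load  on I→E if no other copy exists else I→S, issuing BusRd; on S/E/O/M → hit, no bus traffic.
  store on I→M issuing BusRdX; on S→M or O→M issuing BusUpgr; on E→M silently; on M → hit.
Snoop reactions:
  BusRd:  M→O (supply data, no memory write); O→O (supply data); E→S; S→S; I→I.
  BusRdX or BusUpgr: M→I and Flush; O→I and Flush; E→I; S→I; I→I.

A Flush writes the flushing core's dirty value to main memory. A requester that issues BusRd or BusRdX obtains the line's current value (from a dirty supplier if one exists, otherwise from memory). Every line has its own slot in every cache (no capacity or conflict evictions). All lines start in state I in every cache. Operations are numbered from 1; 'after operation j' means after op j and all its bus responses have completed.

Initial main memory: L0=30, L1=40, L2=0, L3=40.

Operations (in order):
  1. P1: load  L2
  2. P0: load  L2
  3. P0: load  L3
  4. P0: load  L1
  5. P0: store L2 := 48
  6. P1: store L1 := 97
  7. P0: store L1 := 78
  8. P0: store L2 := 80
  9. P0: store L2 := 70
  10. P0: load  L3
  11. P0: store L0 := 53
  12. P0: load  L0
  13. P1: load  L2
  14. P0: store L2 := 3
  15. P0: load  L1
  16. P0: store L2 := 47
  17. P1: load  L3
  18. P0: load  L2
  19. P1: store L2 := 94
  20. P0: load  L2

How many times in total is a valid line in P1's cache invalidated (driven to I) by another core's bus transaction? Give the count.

1. P1: load  L2  bus=[BusRd]  L2: P0=I P1=E  mem[L2]=0
2. P0: load  L2  bus=[BusRd]  L2: P0=S P1=S  mem[L2]=0
3. P0: load  L3  bus=[BusRd]  L3: P0=E P1=I  mem[L3]=40
4. P0: load  L1  bus=[BusRd]  L1: P0=E P1=I  mem[L1]=40
5. P0: store L2 := 48  bus=[BusUpgr]  L2: P0=M P1=I  mem[L2]=0
6. P1: store L1 := 97  bus=[BusRdX]  L1: P0=I P1=M  mem[L1]=40
7. P0: store L1 := 78  bus=[BusRdX,Flush]  L1: P0=M P1=I  mem[L1]=97
8. P0: store L2 := 80  bus=[-]  L2: P0=M P1=I  mem[L2]=0
9. P0: store L2 := 70  bus=[-]  L2: P0=M P1=I  mem[L2]=0
10. P0: load  L3  bus=[-]  L3: P0=E P1=I  mem[L3]=40
11. P0: store L0 := 53  bus=[BusRdX]  L0: P0=M P1=I  mem[L0]=30
12. P0: load  L0  bus=[-]  L0: P0=M P1=I  mem[L0]=30
13. P1: load  L2  bus=[BusRd]  L2: P0=O P1=S  mem[L2]=0
14. P0: store L2 := 3  bus=[BusUpgr]  L2: P0=M P1=I  mem[L2]=0
15. P0: load  L1  bus=[-]  L1: P0=M P1=I  mem[L1]=97
16. P0: store L2 := 47  bus=[-]  L2: P0=M P1=I  mem[L2]=0
17. P1: load  L3  bus=[BusRd]  L3: P0=S P1=S  mem[L3]=40
18. P0: load  L2  bus=[-]  L2: P0=M P1=I  mem[L2]=0
19. P1: store L2 := 94  bus=[BusRdX,Flush]  L2: P0=I P1=M  mem[L2]=47
20. P0: load  L2  bus=[BusRd]  L2: P0=S P1=O  mem[L2]=47

invalidations = 3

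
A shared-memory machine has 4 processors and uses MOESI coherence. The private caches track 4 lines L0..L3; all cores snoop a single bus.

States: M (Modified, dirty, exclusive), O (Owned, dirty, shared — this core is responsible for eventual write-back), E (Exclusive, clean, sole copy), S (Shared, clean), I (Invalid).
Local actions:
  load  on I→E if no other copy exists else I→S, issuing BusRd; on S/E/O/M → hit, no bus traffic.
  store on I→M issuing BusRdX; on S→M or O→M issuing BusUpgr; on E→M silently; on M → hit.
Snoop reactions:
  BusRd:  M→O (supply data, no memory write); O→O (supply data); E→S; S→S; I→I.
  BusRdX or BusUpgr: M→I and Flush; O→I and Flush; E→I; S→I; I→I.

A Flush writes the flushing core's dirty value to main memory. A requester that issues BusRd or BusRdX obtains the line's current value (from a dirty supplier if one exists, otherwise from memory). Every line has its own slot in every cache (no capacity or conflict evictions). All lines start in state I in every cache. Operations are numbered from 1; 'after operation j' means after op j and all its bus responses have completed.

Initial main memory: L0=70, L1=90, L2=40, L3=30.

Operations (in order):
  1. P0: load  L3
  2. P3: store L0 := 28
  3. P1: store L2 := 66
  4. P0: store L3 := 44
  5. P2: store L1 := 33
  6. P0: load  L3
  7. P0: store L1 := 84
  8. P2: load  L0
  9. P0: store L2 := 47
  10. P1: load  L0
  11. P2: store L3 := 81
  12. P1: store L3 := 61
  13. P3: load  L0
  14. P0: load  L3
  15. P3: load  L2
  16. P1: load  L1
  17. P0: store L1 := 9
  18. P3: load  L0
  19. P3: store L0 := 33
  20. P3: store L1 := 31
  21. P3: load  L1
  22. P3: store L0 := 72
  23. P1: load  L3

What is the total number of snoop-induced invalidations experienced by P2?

invalidations = 3

  op1 P0: load  L3 → E/I/I/I on L3; bus BusRd; mem=30
  op2 P3: store L0 := 28 → I/I/I/M on L0; bus BusRdX; mem=70
  op3 P1: store L2 := 66 → I/M/I/I on L2; bus BusRdX; mem=40
  op4 P0: store L3 := 44 → M/I/I/I on L3; bus (none); mem=30
  op5 P2: store L1 := 33 → I/I/M/I on L1; bus BusRdX; mem=90
  op6 P0: load  L3 → M/I/I/I on L3; bus (none); mem=30
  op7 P0: store L1 := 84 → M/I/I/I on L1; bus BusRdX Flush; mem=33
  op8 P2: load  L0 → I/I/S/O on L0; bus BusRd; mem=70
  op9 P0: store L2 := 47 → M/I/I/I on L2; bus BusRdX Flush; mem=66
  op10 P1: load  L0 → I/S/S/O on L0; bus BusRd; mem=70
  op11 P2: store L3 := 81 → I/I/M/I on L3; bus BusRdX Flush; mem=44
  op12 P1: store L3 := 61 → I/M/I/I on L3; bus BusRdX Flush; mem=81
  op13 P3: load  L0 → I/S/S/O on L0; bus (none); mem=70
  op14 P0: load  L3 → S/O/I/I on L3; bus BusRd; mem=81
  op15 P3: load  L2 → O/I/I/S on L2; bus BusRd; mem=66
  op16 P1: load  L1 → O/S/I/I on L1; bus BusRd; mem=33
  op17 P0: store L1 := 9 → M/I/I/I on L1; bus BusUpgr; mem=33
  op18 P3: load  L0 → I/S/S/O on L0; bus (none); mem=70
  op19 P3: store L0 := 33 → I/I/I/M on L0; bus BusUpgr; mem=70
  op20 P3: store L1 := 31 → I/I/I/M on L1; bus BusRdX Flush; mem=9
  op21 P3: load  L1 → I/I/I/M on L1; bus (none); mem=9
  op22 P3: store L0 := 72 → I/I/I/M on L0; bus (none); mem=70
  op23 P1: load  L3 → S/O/I/I on L3; bus (none); mem=81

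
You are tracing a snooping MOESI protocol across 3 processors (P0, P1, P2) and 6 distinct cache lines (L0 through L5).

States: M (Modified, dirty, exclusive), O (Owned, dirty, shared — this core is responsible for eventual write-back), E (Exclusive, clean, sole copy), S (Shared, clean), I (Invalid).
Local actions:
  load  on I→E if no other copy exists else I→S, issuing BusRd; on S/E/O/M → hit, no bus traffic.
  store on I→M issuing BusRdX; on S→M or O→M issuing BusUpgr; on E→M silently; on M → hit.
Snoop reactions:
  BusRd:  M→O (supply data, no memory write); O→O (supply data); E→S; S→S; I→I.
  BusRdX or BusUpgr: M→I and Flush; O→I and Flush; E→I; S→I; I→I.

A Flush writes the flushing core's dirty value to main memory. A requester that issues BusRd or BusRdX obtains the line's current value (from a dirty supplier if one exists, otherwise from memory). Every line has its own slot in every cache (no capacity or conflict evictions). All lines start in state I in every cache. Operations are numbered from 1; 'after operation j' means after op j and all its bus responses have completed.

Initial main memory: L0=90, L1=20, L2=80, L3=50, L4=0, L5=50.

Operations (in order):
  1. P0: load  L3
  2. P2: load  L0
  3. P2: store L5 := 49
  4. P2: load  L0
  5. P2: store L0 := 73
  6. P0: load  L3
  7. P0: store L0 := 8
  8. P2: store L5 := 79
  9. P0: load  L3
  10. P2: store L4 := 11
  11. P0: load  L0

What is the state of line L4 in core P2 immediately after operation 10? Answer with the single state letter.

1. P0: load  L3  bus=[BusRd]  L3: P0=E P1=I P2=I  mem[L3]=50
2. P2: load  L0  bus=[BusRd]  L0: P0=I P1=I P2=E  mem[L0]=90
3. P2: store L5 := 49  bus=[BusRdX]  L5: P0=I P1=I P2=M  mem[L5]=50
4. P2: load  L0  bus=[-]  L0: P0=I P1=I P2=E  mem[L0]=90
5. P2: store L0 := 73  bus=[-]  L0: P0=I P1=I P2=M  mem[L0]=90
6. P0: load  L3  bus=[-]  L3: P0=E P1=I P2=I  mem[L3]=50
7. P0: store L0 := 8  bus=[BusRdX,Flush]  L0: P0=M P1=I P2=I  mem[L0]=73
8. P2: store L5 := 79  bus=[-]  L5: P0=I P1=I P2=M  mem[L5]=50
9. P0: load  L3  bus=[-]  L3: P0=E P1=I P2=I  mem[L3]=50
10. P2: store L4 := 11  bus=[BusRdX]  L4: P0=I P1=I P2=M  mem[L4]=0
11. P0: load  L0  bus=[-]  L0: P0=M P1=I P2=I  mem[L0]=73

state = M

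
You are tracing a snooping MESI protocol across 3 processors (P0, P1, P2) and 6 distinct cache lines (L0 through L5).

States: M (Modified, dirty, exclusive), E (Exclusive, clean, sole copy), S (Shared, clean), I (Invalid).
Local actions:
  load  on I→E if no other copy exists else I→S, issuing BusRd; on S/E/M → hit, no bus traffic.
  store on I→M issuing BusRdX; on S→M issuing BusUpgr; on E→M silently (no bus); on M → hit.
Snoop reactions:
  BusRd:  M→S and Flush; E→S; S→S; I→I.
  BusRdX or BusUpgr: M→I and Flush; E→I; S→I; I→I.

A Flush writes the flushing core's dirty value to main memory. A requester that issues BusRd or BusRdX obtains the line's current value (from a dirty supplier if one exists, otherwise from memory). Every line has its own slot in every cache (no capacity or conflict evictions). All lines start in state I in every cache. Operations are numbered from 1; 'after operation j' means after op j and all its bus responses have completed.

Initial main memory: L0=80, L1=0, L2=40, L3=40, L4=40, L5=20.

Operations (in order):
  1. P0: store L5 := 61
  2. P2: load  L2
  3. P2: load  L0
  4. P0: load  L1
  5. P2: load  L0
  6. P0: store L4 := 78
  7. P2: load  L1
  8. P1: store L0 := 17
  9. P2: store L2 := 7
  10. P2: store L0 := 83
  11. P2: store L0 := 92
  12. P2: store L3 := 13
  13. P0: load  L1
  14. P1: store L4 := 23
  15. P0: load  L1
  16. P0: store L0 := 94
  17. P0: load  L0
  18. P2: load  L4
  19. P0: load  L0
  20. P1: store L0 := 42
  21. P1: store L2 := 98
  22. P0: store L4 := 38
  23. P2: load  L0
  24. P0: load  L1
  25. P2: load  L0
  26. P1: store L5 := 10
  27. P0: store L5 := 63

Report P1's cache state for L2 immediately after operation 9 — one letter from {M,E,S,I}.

state = I

1. P0: store L5 := 61  bus=[BusRdX]  L5: P0=M P1=I P2=I  mem[L5]=20
2. P2: load  L2  bus=[BusRd]  L2: P0=I P1=I P2=E  mem[L2]=40
3. P2: load  L0  bus=[BusRd]  L0: P0=I P1=I P2=E  mem[L0]=80
4. P0: load  L1  bus=[BusRd]  L1: P0=E P1=I P2=I  mem[L1]=0
5. P2: load  L0  bus=[-]  L0: P0=I P1=I P2=E  mem[L0]=80
6. P0: store L4 := 78  bus=[BusRdX]  L4: P0=M P1=I P2=I  mem[L4]=40
7. P2: load  L1  bus=[BusRd]  L1: P0=S P1=I P2=S  mem[L1]=0
8. P1: store L0 := 17  bus=[BusRdX]  L0: P0=I P1=M P2=I  mem[L0]=80
9. P2: store L2 := 7  bus=[-]  L2: P0=I P1=I P2=M  mem[L2]=40
10. P2: store L0 := 83  bus=[BusRdX,Flush]  L0: P0=I P1=I P2=M  mem[L0]=17
11. P2: store L0 := 92  bus=[-]  L0: P0=I P1=I P2=M  mem[L0]=17
12. P2: store L3 := 13  bus=[BusRdX]  L3: P0=I P1=I P2=M  mem[L3]=40
13. P0: load  L1  bus=[-]  L1: P0=S P1=I P2=S  mem[L1]=0
14. P1: store L4 := 23  bus=[BusRdX,Flush]  L4: P0=I P1=M P2=I  mem[L4]=78
15. P0: load  L1  bus=[-]  L1: P0=S P1=I P2=S  mem[L1]=0
16. P0: store L0 := 94  bus=[BusRdX,Flush]  L0: P0=M P1=I P2=I  mem[L0]=92
17. P0: load  L0  bus=[-]  L0: P0=M P1=I P2=I  mem[L0]=92
18. P2: load  L4  bus=[BusRd,Flush]  L4: P0=I P1=S P2=S  mem[L4]=23
19. P0: load  L0  bus=[-]  L0: P0=M P1=I P2=I  mem[L0]=92
20. P1: store L0 := 42  bus=[BusRdX,Flush]  L0: P0=I P1=M P2=I  mem[L0]=94
21. P1: store L2 := 98  bus=[BusRdX,Flush]  L2: P0=I P1=M P2=I  mem[L2]=7
22. P0: store L4 := 38  bus=[BusRdX]  L4: P0=M P1=I P2=I  mem[L4]=23
23. P2: load  L0  bus=[BusRd,Flush]  L0: P0=I P1=S P2=S  mem[L0]=42
24. P0: load  L1  bus=[-]  L1: P0=S P1=I P2=S  mem[L1]=0
25. P2: load  L0  bus=[-]  L0: P0=I P1=S P2=S  mem[L0]=42
26. P1: store L5 := 10  bus=[BusRdX,Flush]  L5: P0=I P1=M P2=I  mem[L5]=61
27. P0: store L5 := 63  bus=[BusRdX,Flush]  L5: P0=M P1=I P2=I  mem[L5]=10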